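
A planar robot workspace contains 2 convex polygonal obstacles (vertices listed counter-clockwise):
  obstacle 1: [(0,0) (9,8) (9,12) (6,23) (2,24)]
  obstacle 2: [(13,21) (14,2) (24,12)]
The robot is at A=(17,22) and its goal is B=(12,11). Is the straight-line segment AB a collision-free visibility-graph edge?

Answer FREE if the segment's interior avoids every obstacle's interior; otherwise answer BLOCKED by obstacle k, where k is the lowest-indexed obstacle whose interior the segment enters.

Obstacle 1 [(0,0) (9,8) (9,12) (6,23) (2,24)]:
  edge (0,0)–(9,8): clear
  edge (9,8)–(9,12): clear
  edge (9,12)–(6,23): clear
  edge (6,23)–(2,24): clear
  edge (2,24)–(0,0): clear
  midpoint (29/2,33/2) outside
  → clear
Obstacle 2 [(13,21) (14,2) (24,12)]:
  edge (13,21)–(14,2): crosses AB
  edge (14,2)–(24,12): clear
  edge (24,12)–(13,21): crosses AB
  → BLOCKED

BLOCKED by obstacle 2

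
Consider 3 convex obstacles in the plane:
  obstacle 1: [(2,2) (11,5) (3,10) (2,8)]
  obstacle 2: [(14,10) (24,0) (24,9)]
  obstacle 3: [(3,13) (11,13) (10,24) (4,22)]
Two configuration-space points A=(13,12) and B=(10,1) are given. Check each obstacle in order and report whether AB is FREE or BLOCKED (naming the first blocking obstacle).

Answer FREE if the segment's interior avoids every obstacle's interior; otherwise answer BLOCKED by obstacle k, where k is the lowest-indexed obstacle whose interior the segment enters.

FREE

Obstacle 1 [(2,2) (11,5) (3,10) (2,8)]:
  edge (2,2)–(11,5): clear
  edge (11,5)–(3,10): clear
  edge (3,10)–(2,8): clear
  edge (2,8)–(2,2): clear
  midpoint (23/2,13/2) outside
  → clear
Obstacle 2 [(14,10) (24,0) (24,9)]:
  edge (14,10)–(24,0): clear
  edge (24,0)–(24,9): clear
  edge (24,9)–(14,10): clear
  midpoint (23/2,13/2) outside
  → clear
Obstacle 3 [(3,13) (11,13) (10,24) (4,22)]:
  edge (3,13)–(11,13): clear
  edge (11,13)–(10,24): clear
  edge (10,24)–(4,22): clear
  edge (4,22)–(3,13): clear
  midpoint (23/2,13/2) outside
  → clear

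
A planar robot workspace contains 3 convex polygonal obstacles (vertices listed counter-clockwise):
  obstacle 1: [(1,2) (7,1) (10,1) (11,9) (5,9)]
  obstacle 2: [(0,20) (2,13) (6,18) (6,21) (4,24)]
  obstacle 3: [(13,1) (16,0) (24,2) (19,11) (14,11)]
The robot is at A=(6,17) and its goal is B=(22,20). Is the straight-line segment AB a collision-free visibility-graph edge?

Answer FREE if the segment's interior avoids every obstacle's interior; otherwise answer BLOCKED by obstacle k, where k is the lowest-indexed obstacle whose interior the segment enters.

FREE

Obstacle 1 [(1,2) (7,1) (10,1) (11,9) (5,9)]:
  edge (1,2)–(7,1): clear
  edge (7,1)–(10,1): clear
  edge (10,1)–(11,9): clear
  edge (11,9)–(5,9): clear
  edge (5,9)–(1,2): clear
  midpoint (14,37/2) outside
  → clear
Obstacle 2 [(0,20) (2,13) (6,18) (6,21) (4,24)]:
  edge (0,20)–(2,13): clear
  edge (2,13)–(6,18): clear
  edge (6,18)–(6,21): clear
  edge (6,21)–(4,24): clear
  edge (4,24)–(0,20): clear
  midpoint (14,37/2) outside
  → clear
Obstacle 3 [(13,1) (16,0) (24,2) (19,11) (14,11)]:
  edge (13,1)–(16,0): clear
  edge (16,0)–(24,2): clear
  edge (24,2)–(19,11): clear
  edge (19,11)–(14,11): clear
  edge (14,11)–(13,1): clear
  midpoint (14,37/2) outside
  → clear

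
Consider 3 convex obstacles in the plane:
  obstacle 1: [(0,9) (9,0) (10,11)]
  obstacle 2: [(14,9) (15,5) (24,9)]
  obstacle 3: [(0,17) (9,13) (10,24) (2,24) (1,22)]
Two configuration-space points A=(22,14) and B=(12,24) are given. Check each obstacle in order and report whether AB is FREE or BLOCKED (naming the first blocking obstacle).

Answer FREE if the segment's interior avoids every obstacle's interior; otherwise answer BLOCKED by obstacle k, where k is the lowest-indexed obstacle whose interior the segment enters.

Obstacle 1 [(0,9) (9,0) (10,11)]:
  edge (0,9)–(9,0): clear
  edge (9,0)–(10,11): clear
  edge (10,11)–(0,9): clear
  midpoint (17,19) outside
  → clear
Obstacle 2 [(14,9) (15,5) (24,9)]:
  edge (14,9)–(15,5): clear
  edge (15,5)–(24,9): clear
  edge (24,9)–(14,9): clear
  midpoint (17,19) outside
  → clear
Obstacle 3 [(0,17) (9,13) (10,24) (2,24) (1,22)]:
  edge (0,17)–(9,13): clear
  edge (9,13)–(10,24): clear
  edge (10,24)–(2,24): clear
  edge (2,24)–(1,22): clear
  edge (1,22)–(0,17): clear
  midpoint (17,19) outside
  → clear

FREE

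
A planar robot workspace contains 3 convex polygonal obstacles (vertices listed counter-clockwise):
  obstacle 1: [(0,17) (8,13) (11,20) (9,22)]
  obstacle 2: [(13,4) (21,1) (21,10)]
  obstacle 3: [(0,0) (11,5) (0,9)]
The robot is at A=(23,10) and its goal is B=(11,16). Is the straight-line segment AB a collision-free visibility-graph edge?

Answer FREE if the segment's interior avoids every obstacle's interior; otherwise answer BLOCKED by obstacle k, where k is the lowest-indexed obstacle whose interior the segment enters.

FREE

Obstacle 1 [(0,17) (8,13) (11,20) (9,22)]:
  edge (0,17)–(8,13): clear
  edge (8,13)–(11,20): clear
  edge (11,20)–(9,22): clear
  edge (9,22)–(0,17): clear
  midpoint (17,13) outside
  → clear
Obstacle 2 [(13,4) (21,1) (21,10)]:
  edge (13,4)–(21,1): clear
  edge (21,1)–(21,10): clear
  edge (21,10)–(13,4): clear
  midpoint (17,13) outside
  → clear
Obstacle 3 [(0,0) (11,5) (0,9)]:
  edge (0,0)–(11,5): clear
  edge (11,5)–(0,9): clear
  edge (0,9)–(0,0): clear
  midpoint (17,13) outside
  → clear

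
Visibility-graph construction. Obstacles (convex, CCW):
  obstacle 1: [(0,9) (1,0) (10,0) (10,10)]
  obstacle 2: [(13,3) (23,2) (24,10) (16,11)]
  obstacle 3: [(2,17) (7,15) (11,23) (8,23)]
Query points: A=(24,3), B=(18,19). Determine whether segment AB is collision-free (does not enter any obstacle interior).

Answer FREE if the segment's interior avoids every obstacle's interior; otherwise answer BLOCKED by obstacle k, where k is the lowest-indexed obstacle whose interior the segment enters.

BLOCKED by obstacle 2

Obstacle 1 [(0,9) (1,0) (10,0) (10,10)]:
  edge (0,9)–(1,0): clear
  edge (1,0)–(10,0): clear
  edge (10,0)–(10,10): clear
  edge (10,10)–(0,9): clear
  midpoint (21,11) outside
  → clear
Obstacle 2 [(13,3) (23,2) (24,10) (16,11)]:
  edge (13,3)–(23,2): clear
  edge (23,2)–(24,10): crosses AB
  edge (24,10)–(16,11): crosses AB
  edge (16,11)–(13,3): clear
  → BLOCKED
Obstacle 3 [(2,17) (7,15) (11,23) (8,23)]:
  edge (2,17)–(7,15): clear
  edge (7,15)–(11,23): clear
  edge (11,23)–(8,23): clear
  edge (8,23)–(2,17): clear
  midpoint (21,11) outside
  → clear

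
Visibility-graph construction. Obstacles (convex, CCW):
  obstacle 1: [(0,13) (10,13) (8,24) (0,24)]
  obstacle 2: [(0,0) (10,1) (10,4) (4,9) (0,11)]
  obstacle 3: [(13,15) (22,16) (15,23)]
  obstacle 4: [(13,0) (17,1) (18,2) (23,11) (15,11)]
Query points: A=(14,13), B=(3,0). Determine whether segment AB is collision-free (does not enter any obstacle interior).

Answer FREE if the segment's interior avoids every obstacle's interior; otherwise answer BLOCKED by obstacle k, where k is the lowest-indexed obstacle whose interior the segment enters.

Obstacle 1 [(0,13) (10,13) (8,24) (0,24)]:
  edge (0,13)–(10,13): clear
  edge (10,13)–(8,24): clear
  edge (8,24)–(0,24): clear
  edge (0,24)–(0,13): clear
  midpoint (17/2,13/2) outside
  → clear
Obstacle 2 [(0,0) (10,1) (10,4) (4,9) (0,11)]:
  edge (0,0)–(10,1): crosses AB
  edge (10,1)–(10,4): clear
  edge (10,4)–(4,9): crosses AB
  edge (4,9)–(0,11): clear
  edge (0,11)–(0,0): clear
  → BLOCKED
Obstacle 3 [(13,15) (22,16) (15,23)]:
  edge (13,15)–(22,16): clear
  edge (22,16)–(15,23): clear
  edge (15,23)–(13,15): clear
  midpoint (17/2,13/2) outside
  → clear
Obstacle 4 [(13,0) (17,1) (18,2) (23,11) (15,11)]:
  edge (13,0)–(17,1): clear
  edge (17,1)–(18,2): clear
  edge (18,2)–(23,11): clear
  edge (23,11)–(15,11): clear
  edge (15,11)–(13,0): clear
  midpoint (17/2,13/2) outside
  → clear

BLOCKED by obstacle 2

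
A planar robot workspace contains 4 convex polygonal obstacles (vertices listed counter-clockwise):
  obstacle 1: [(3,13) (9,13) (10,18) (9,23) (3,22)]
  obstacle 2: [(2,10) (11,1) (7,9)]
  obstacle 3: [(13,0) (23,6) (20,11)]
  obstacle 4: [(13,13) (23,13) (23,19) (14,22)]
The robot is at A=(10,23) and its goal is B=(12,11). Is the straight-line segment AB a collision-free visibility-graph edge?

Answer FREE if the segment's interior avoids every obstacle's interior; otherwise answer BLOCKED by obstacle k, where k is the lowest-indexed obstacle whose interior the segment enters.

Obstacle 1 [(3,13) (9,13) (10,18) (9,23) (3,22)]:
  edge (3,13)–(9,13): clear
  edge (9,13)–(10,18): clear
  edge (10,18)–(9,23): clear
  edge (9,23)–(3,22): clear
  edge (3,22)–(3,13): clear
  midpoint (11,17) outside
  → clear
Obstacle 2 [(2,10) (11,1) (7,9)]:
  edge (2,10)–(11,1): clear
  edge (11,1)–(7,9): clear
  edge (7,9)–(2,10): clear
  midpoint (11,17) outside
  → clear
Obstacle 3 [(13,0) (23,6) (20,11)]:
  edge (13,0)–(23,6): clear
  edge (23,6)–(20,11): clear
  edge (20,11)–(13,0): clear
  midpoint (11,17) outside
  → clear
Obstacle 4 [(13,13) (23,13) (23,19) (14,22)]:
  edge (13,13)–(23,13): clear
  edge (23,13)–(23,19): clear
  edge (23,19)–(14,22): clear
  edge (14,22)–(13,13): clear
  midpoint (11,17) outside
  → clear

FREE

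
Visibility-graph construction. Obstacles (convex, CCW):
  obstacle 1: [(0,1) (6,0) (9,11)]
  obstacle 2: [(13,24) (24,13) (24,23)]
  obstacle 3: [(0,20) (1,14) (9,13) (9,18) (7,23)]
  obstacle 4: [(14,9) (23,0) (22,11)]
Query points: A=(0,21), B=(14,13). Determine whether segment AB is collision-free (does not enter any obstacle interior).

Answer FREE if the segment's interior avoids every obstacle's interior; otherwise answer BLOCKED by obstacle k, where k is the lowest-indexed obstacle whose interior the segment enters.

Obstacle 1 [(0,1) (6,0) (9,11)]:
  edge (0,1)–(6,0): clear
  edge (6,0)–(9,11): clear
  edge (9,11)–(0,1): clear
  midpoint (7,17) outside
  → clear
Obstacle 2 [(13,24) (24,13) (24,23)]:
  edge (13,24)–(24,13): clear
  edge (24,13)–(24,23): clear
  edge (24,23)–(13,24): clear
  midpoint (7,17) outside
  → clear
Obstacle 3 [(0,20) (1,14) (9,13) (9,18) (7,23)]:
  edge (0,20)–(1,14): clear
  edge (1,14)–(9,13): clear
  edge (9,13)–(9,18): crosses AB
  edge (9,18)–(7,23): clear
  edge (7,23)–(0,20): crosses AB
  → BLOCKED
Obstacle 4 [(14,9) (23,0) (22,11)]:
  edge (14,9)–(23,0): clear
  edge (23,0)–(22,11): clear
  edge (22,11)–(14,9): clear
  midpoint (7,17) outside
  → clear

BLOCKED by obstacle 3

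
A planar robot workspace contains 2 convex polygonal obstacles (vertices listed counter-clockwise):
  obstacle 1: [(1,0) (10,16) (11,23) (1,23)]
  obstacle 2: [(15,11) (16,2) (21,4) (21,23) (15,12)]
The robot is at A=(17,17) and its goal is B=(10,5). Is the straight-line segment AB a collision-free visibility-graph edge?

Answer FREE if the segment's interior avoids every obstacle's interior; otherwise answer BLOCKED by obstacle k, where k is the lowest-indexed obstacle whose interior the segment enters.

FREE

Obstacle 1 [(1,0) (10,16) (11,23) (1,23)]:
  edge (1,0)–(10,16): clear
  edge (10,16)–(11,23): clear
  edge (11,23)–(1,23): clear
  edge (1,23)–(1,0): clear
  midpoint (27/2,11) outside
  → clear
Obstacle 2 [(15,11) (16,2) (21,4) (21,23) (15,12)]:
  edge (15,11)–(16,2): clear
  edge (16,2)–(21,4): clear
  edge (21,4)–(21,23): clear
  edge (21,23)–(15,12): clear
  edge (15,12)–(15,11): clear
  midpoint (27/2,11) outside
  → clear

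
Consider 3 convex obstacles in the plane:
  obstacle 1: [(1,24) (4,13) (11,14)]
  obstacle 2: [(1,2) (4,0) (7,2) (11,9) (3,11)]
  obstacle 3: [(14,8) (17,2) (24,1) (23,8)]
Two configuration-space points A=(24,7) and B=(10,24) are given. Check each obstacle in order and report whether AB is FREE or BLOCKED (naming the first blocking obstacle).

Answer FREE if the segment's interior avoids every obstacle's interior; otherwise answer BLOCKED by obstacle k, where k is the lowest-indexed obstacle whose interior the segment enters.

Obstacle 1 [(1,24) (4,13) (11,14)]:
  edge (1,24)–(4,13): clear
  edge (4,13)–(11,14): clear
  edge (11,14)–(1,24): clear
  midpoint (17,31/2) outside
  → clear
Obstacle 2 [(1,2) (4,0) (7,2) (11,9) (3,11)]:
  edge (1,2)–(4,0): clear
  edge (4,0)–(7,2): clear
  edge (7,2)–(11,9): clear
  edge (11,9)–(3,11): clear
  edge (3,11)–(1,2): clear
  midpoint (17,31/2) outside
  → clear
Obstacle 3 [(14,8) (17,2) (24,1) (23,8)]:
  edge (14,8)–(17,2): clear
  edge (17,2)–(24,1): clear
  edge (24,1)–(23,8): clear
  edge (23,8)–(14,8): clear
  midpoint (17,31/2) outside
  → clear

FREE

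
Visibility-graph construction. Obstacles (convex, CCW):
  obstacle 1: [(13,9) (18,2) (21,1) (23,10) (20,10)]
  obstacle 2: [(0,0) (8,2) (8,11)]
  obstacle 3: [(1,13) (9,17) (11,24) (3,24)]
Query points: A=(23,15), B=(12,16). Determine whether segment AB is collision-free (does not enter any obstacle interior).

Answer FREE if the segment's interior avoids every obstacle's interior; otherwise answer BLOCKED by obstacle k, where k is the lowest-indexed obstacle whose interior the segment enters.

FREE

Obstacle 1 [(13,9) (18,2) (21,1) (23,10) (20,10)]:
  edge (13,9)–(18,2): clear
  edge (18,2)–(21,1): clear
  edge (21,1)–(23,10): clear
  edge (23,10)–(20,10): clear
  edge (20,10)–(13,9): clear
  midpoint (35/2,31/2) outside
  → clear
Obstacle 2 [(0,0) (8,2) (8,11)]:
  edge (0,0)–(8,2): clear
  edge (8,2)–(8,11): clear
  edge (8,11)–(0,0): clear
  midpoint (35/2,31/2) outside
  → clear
Obstacle 3 [(1,13) (9,17) (11,24) (3,24)]:
  edge (1,13)–(9,17): clear
  edge (9,17)–(11,24): clear
  edge (11,24)–(3,24): clear
  edge (3,24)–(1,13): clear
  midpoint (35/2,31/2) outside
  → clear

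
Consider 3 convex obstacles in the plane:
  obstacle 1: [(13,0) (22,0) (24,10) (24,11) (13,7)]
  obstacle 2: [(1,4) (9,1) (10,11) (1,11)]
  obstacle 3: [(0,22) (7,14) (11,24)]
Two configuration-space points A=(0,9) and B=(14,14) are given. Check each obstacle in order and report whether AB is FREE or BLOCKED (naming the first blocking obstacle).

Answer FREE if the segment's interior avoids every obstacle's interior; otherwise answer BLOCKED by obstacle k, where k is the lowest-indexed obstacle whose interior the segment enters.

Obstacle 1 [(13,0) (22,0) (24,10) (24,11) (13,7)]:
  edge (13,0)–(22,0): clear
  edge (22,0)–(24,10): clear
  edge (24,10)–(24,11): clear
  edge (24,11)–(13,7): clear
  edge (13,7)–(13,0): clear
  midpoint (7,23/2) outside
  → clear
Obstacle 2 [(1,4) (9,1) (10,11) (1,11)]:
  edge (1,4)–(9,1): clear
  edge (9,1)–(10,11): clear
  edge (10,11)–(1,11): crosses AB
  edge (1,11)–(1,4): crosses AB
  → BLOCKED
Obstacle 3 [(0,22) (7,14) (11,24)]:
  edge (0,22)–(7,14): clear
  edge (7,14)–(11,24): clear
  edge (11,24)–(0,22): clear
  midpoint (7,23/2) outside
  → clear

BLOCKED by obstacle 2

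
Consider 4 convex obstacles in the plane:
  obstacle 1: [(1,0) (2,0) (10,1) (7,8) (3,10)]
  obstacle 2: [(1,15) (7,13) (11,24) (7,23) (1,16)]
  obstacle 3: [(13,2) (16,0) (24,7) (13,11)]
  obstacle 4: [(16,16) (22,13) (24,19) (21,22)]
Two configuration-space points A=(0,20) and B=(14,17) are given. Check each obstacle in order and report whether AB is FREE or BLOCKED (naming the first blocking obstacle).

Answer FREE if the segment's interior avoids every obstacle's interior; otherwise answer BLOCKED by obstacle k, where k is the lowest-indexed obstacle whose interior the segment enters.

Obstacle 1 [(1,0) (2,0) (10,1) (7,8) (3,10)]:
  edge (1,0)–(2,0): clear
  edge (2,0)–(10,1): clear
  edge (10,1)–(7,8): clear
  edge (7,8)–(3,10): clear
  edge (3,10)–(1,0): clear
  midpoint (7,37/2) outside
  → clear
Obstacle 2 [(1,15) (7,13) (11,24) (7,23) (1,16)]:
  edge (1,15)–(7,13): clear
  edge (7,13)–(11,24): crosses AB
  edge (11,24)–(7,23): clear
  edge (7,23)–(1,16): crosses AB
  edge (1,16)–(1,15): clear
  → BLOCKED
Obstacle 3 [(13,2) (16,0) (24,7) (13,11)]:
  edge (13,2)–(16,0): clear
  edge (16,0)–(24,7): clear
  edge (24,7)–(13,11): clear
  edge (13,11)–(13,2): clear
  midpoint (7,37/2) outside
  → clear
Obstacle 4 [(16,16) (22,13) (24,19) (21,22)]:
  edge (16,16)–(22,13): clear
  edge (22,13)–(24,19): clear
  edge (24,19)–(21,22): clear
  edge (21,22)–(16,16): clear
  midpoint (7,37/2) outside
  → clear

BLOCKED by obstacle 2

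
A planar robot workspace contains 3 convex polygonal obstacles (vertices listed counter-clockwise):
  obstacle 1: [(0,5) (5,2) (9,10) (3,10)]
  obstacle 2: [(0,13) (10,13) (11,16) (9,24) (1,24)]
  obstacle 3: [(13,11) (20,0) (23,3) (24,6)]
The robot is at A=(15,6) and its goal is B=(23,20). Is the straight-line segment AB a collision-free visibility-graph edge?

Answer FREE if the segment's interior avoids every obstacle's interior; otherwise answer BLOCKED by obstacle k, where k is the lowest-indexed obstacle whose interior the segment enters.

Obstacle 1 [(0,5) (5,2) (9,10) (3,10)]:
  edge (0,5)–(5,2): clear
  edge (5,2)–(9,10): clear
  edge (9,10)–(3,10): clear
  edge (3,10)–(0,5): clear
  midpoint (19,13) outside
  → clear
Obstacle 2 [(0,13) (10,13) (11,16) (9,24) (1,24)]:
  edge (0,13)–(10,13): clear
  edge (10,13)–(11,16): clear
  edge (11,16)–(9,24): clear
  edge (9,24)–(1,24): clear
  edge (1,24)–(0,13): clear
  midpoint (19,13) outside
  → clear
Obstacle 3 [(13,11) (20,0) (23,3) (24,6)]:
  edge (13,11)–(20,0): crosses AB
  edge (20,0)–(23,3): clear
  edge (23,3)–(24,6): clear
  edge (24,6)–(13,11): crosses AB
  → BLOCKED

BLOCKED by obstacle 3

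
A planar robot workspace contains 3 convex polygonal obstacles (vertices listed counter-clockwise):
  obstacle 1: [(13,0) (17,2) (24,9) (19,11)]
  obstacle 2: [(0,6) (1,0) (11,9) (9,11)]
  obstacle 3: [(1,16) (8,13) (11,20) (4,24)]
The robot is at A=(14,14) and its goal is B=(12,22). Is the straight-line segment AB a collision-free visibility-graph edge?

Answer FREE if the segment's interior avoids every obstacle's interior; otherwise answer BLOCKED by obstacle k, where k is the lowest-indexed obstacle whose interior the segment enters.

FREE

Obstacle 1 [(13,0) (17,2) (24,9) (19,11)]:
  edge (13,0)–(17,2): clear
  edge (17,2)–(24,9): clear
  edge (24,9)–(19,11): clear
  edge (19,11)–(13,0): clear
  midpoint (13,18) outside
  → clear
Obstacle 2 [(0,6) (1,0) (11,9) (9,11)]:
  edge (0,6)–(1,0): clear
  edge (1,0)–(11,9): clear
  edge (11,9)–(9,11): clear
  edge (9,11)–(0,6): clear
  midpoint (13,18) outside
  → clear
Obstacle 3 [(1,16) (8,13) (11,20) (4,24)]:
  edge (1,16)–(8,13): clear
  edge (8,13)–(11,20): clear
  edge (11,20)–(4,24): clear
  edge (4,24)–(1,16): clear
  midpoint (13,18) outside
  → clear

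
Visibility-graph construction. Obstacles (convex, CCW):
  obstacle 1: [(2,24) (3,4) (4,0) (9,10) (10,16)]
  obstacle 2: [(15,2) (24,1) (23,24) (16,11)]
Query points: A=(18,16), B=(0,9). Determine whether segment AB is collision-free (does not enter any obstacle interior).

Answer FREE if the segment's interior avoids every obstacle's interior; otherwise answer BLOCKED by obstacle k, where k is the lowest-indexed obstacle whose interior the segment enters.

Obstacle 1 [(2,24) (3,4) (4,0) (9,10) (10,16)]:
  edge (2,24)–(3,4): crosses AB
  edge (3,4)–(4,0): clear
  edge (4,0)–(9,10): clear
  edge (9,10)–(10,16): crosses AB
  edge (10,16)–(2,24): clear
  → BLOCKED
Obstacle 2 [(15,2) (24,1) (23,24) (16,11)]:
  edge (15,2)–(24,1): clear
  edge (24,1)–(23,24): clear
  edge (23,24)–(16,11): clear
  edge (16,11)–(15,2): clear
  midpoint (9,25/2) outside
  → clear

BLOCKED by obstacle 1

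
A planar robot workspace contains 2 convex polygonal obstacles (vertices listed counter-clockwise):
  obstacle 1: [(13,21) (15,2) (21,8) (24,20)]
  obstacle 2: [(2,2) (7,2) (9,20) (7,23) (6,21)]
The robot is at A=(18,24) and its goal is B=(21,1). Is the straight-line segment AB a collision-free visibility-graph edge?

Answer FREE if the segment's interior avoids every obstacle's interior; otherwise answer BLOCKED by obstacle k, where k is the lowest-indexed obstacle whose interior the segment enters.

Obstacle 1 [(13,21) (15,2) (21,8) (24,20)]:
  edge (13,21)–(15,2): clear
  edge (15,2)–(21,8): crosses AB
  edge (21,8)–(24,20): clear
  edge (24,20)–(13,21): crosses AB
  → BLOCKED
Obstacle 2 [(2,2) (7,2) (9,20) (7,23) (6,21)]:
  edge (2,2)–(7,2): clear
  edge (7,2)–(9,20): clear
  edge (9,20)–(7,23): clear
  edge (7,23)–(6,21): clear
  edge (6,21)–(2,2): clear
  midpoint (39/2,25/2) outside
  → clear

BLOCKED by obstacle 1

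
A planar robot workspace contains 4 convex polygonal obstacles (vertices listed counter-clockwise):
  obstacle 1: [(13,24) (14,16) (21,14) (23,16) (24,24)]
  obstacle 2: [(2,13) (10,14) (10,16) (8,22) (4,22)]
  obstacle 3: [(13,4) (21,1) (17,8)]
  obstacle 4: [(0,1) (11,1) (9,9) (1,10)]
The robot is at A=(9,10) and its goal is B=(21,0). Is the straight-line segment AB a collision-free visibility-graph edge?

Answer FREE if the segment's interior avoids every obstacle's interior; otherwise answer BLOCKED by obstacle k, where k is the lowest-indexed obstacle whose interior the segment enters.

Obstacle 1 [(13,24) (14,16) (21,14) (23,16) (24,24)]:
  edge (13,24)–(14,16): clear
  edge (14,16)–(21,14): clear
  edge (21,14)–(23,16): clear
  edge (23,16)–(24,24): clear
  edge (24,24)–(13,24): clear
  midpoint (15,5) outside
  → clear
Obstacle 2 [(2,13) (10,14) (10,16) (8,22) (4,22)]:
  edge (2,13)–(10,14): clear
  edge (10,14)–(10,16): clear
  edge (10,16)–(8,22): clear
  edge (8,22)–(4,22): clear
  edge (4,22)–(2,13): clear
  midpoint (15,5) outside
  → clear
Obstacle 3 [(13,4) (21,1) (17,8)]:
  edge (13,4)–(21,1): crosses AB
  edge (21,1)–(17,8): clear
  edge (17,8)–(13,4): crosses AB
  → BLOCKED
Obstacle 4 [(0,1) (11,1) (9,9) (1,10)]:
  edge (0,1)–(11,1): clear
  edge (11,1)–(9,9): clear
  edge (9,9)–(1,10): clear
  edge (1,10)–(0,1): clear
  midpoint (15,5) outside
  → clear

BLOCKED by obstacle 3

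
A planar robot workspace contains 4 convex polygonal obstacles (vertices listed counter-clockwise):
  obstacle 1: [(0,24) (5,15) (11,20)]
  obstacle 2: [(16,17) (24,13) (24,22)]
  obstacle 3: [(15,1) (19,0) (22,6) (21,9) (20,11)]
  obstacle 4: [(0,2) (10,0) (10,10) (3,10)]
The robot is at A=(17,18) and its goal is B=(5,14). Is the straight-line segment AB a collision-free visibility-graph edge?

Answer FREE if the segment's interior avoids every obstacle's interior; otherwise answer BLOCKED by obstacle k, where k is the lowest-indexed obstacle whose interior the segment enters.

FREE

Obstacle 1 [(0,24) (5,15) (11,20)]:
  edge (0,24)–(5,15): clear
  edge (5,15)–(11,20): clear
  edge (11,20)–(0,24): clear
  midpoint (11,16) outside
  → clear
Obstacle 2 [(16,17) (24,13) (24,22)]:
  edge (16,17)–(24,13): clear
  edge (24,13)–(24,22): clear
  edge (24,22)–(16,17): clear
  midpoint (11,16) outside
  → clear
Obstacle 3 [(15,1) (19,0) (22,6) (21,9) (20,11)]:
  edge (15,1)–(19,0): clear
  edge (19,0)–(22,6): clear
  edge (22,6)–(21,9): clear
  edge (21,9)–(20,11): clear
  edge (20,11)–(15,1): clear
  midpoint (11,16) outside
  → clear
Obstacle 4 [(0,2) (10,0) (10,10) (3,10)]:
  edge (0,2)–(10,0): clear
  edge (10,0)–(10,10): clear
  edge (10,10)–(3,10): clear
  edge (3,10)–(0,2): clear
  midpoint (11,16) outside
  → clear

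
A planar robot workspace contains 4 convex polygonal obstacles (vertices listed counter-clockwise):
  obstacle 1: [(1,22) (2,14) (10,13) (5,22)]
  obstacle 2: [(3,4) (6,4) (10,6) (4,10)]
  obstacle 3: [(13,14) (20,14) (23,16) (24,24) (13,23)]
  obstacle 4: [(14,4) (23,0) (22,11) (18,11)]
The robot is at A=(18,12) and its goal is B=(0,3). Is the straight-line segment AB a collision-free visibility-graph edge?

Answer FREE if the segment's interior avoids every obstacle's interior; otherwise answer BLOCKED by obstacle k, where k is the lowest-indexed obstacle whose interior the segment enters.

Obstacle 1 [(1,22) (2,14) (10,13) (5,22)]:
  edge (1,22)–(2,14): clear
  edge (2,14)–(10,13): clear
  edge (10,13)–(5,22): clear
  edge (5,22)–(1,22): clear
  midpoint (9,15/2) outside
  → clear
Obstacle 2 [(3,4) (6,4) (10,6) (4,10)]:
  edge (3,4)–(6,4): clear
  edge (6,4)–(10,6): clear
  edge (10,6)–(4,10): crosses AB
  edge (4,10)–(3,4): crosses AB
  → BLOCKED
Obstacle 3 [(13,14) (20,14) (23,16) (24,24) (13,23)]:
  edge (13,14)–(20,14): clear
  edge (20,14)–(23,16): clear
  edge (23,16)–(24,24): clear
  edge (24,24)–(13,23): clear
  edge (13,23)–(13,14): clear
  midpoint (9,15/2) outside
  → clear
Obstacle 4 [(14,4) (23,0) (22,11) (18,11)]:
  edge (14,4)–(23,0): clear
  edge (23,0)–(22,11): clear
  edge (22,11)–(18,11): clear
  edge (18,11)–(14,4): clear
  midpoint (9,15/2) outside
  → clear

BLOCKED by obstacle 2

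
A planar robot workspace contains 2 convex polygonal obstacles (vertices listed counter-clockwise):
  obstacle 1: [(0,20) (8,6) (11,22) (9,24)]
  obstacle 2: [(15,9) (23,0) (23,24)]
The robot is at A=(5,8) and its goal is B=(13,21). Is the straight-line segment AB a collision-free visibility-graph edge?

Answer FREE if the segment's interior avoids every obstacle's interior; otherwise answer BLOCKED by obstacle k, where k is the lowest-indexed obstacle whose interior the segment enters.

BLOCKED by obstacle 1

Obstacle 1 [(0,20) (8,6) (11,22) (9,24)]:
  edge (0,20)–(8,6): crosses AB
  edge (8,6)–(11,22): crosses AB
  edge (11,22)–(9,24): clear
  edge (9,24)–(0,20): clear
  → BLOCKED
Obstacle 2 [(15,9) (23,0) (23,24)]:
  edge (15,9)–(23,0): clear
  edge (23,0)–(23,24): clear
  edge (23,24)–(15,9): clear
  midpoint (9,29/2) outside
  → clear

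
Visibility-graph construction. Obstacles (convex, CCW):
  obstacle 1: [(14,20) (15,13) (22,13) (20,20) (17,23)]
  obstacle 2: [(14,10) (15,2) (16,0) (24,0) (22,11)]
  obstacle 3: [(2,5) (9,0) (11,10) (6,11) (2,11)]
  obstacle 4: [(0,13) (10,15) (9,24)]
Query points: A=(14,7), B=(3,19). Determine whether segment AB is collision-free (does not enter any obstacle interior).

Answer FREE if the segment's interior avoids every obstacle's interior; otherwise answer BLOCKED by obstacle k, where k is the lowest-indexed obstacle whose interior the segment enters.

BLOCKED by obstacle 4

Obstacle 1 [(14,20) (15,13) (22,13) (20,20) (17,23)]:
  edge (14,20)–(15,13): clear
  edge (15,13)–(22,13): clear
  edge (22,13)–(20,20): clear
  edge (20,20)–(17,23): clear
  edge (17,23)–(14,20): clear
  midpoint (17/2,13) outside
  → clear
Obstacle 2 [(14,10) (15,2) (16,0) (24,0) (22,11)]:
  edge (14,10)–(15,2): clear
  edge (15,2)–(16,0): clear
  edge (16,0)–(24,0): clear
  edge (24,0)–(22,11): clear
  edge (22,11)–(14,10): clear
  midpoint (17/2,13) outside
  → clear
Obstacle 3 [(2,5) (9,0) (11,10) (6,11) (2,11)]:
  edge (2,5)–(9,0): clear
  edge (9,0)–(11,10): clear
  edge (11,10)–(6,11): clear
  edge (6,11)–(2,11): clear
  edge (2,11)–(2,5): clear
  midpoint (17/2,13) outside
  → clear
Obstacle 4 [(0,13) (10,15) (9,24)]:
  edge (0,13)–(10,15): crosses AB
  edge (10,15)–(9,24): clear
  edge (9,24)–(0,13): crosses AB
  → BLOCKED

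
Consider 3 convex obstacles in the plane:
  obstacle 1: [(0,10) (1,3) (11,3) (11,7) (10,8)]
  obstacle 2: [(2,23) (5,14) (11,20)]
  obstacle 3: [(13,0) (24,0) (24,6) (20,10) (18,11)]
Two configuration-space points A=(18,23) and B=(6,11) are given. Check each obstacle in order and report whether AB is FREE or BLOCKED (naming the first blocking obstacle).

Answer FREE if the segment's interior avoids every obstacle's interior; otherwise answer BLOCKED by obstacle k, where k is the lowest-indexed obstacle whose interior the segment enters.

Obstacle 1 [(0,10) (1,3) (11,3) (11,7) (10,8)]:
  edge (0,10)–(1,3): clear
  edge (1,3)–(11,3): clear
  edge (11,3)–(11,7): clear
  edge (11,7)–(10,8): clear
  edge (10,8)–(0,10): clear
  midpoint (12,17) outside
  → clear
Obstacle 2 [(2,23) (5,14) (11,20)]:
  edge (2,23)–(5,14): clear
  edge (5,14)–(11,20): clear
  edge (11,20)–(2,23): clear
  midpoint (12,17) outside
  → clear
Obstacle 3 [(13,0) (24,0) (24,6) (20,10) (18,11)]:
  edge (13,0)–(24,0): clear
  edge (24,0)–(24,6): clear
  edge (24,6)–(20,10): clear
  edge (20,10)–(18,11): clear
  edge (18,11)–(13,0): clear
  midpoint (12,17) outside
  → clear

FREE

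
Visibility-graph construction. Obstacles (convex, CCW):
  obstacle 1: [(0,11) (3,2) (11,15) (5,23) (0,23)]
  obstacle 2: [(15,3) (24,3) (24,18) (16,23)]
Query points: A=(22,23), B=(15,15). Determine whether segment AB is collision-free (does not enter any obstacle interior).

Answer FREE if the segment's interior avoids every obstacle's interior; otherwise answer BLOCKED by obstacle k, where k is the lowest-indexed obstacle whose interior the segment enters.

Obstacle 1 [(0,11) (3,2) (11,15) (5,23) (0,23)]:
  edge (0,11)–(3,2): clear
  edge (3,2)–(11,15): clear
  edge (11,15)–(5,23): clear
  edge (5,23)–(0,23): clear
  edge (0,23)–(0,11): clear
  midpoint (37/2,19) outside
  → clear
Obstacle 2 [(15,3) (24,3) (24,18) (16,23)]:
  edge (15,3)–(24,3): clear
  edge (24,3)–(24,18): clear
  edge (24,18)–(16,23): crosses AB
  edge (16,23)–(15,3): crosses AB
  → BLOCKED

BLOCKED by obstacle 2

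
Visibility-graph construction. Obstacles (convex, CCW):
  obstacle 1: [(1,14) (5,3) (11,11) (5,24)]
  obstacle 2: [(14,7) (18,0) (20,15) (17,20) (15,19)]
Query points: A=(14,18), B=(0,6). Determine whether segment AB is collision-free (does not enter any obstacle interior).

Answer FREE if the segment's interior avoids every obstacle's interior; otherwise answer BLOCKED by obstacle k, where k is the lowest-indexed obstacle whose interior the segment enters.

Obstacle 1 [(1,14) (5,3) (11,11) (5,24)]:
  edge (1,14)–(5,3): crosses AB
  edge (5,3)–(11,11): clear
  edge (11,11)–(5,24): crosses AB
  edge (5,24)–(1,14): clear
  → BLOCKED
Obstacle 2 [(14,7) (18,0) (20,15) (17,20) (15,19)]:
  edge (14,7)–(18,0): clear
  edge (18,0)–(20,15): clear
  edge (20,15)–(17,20): clear
  edge (17,20)–(15,19): clear
  edge (15,19)–(14,7): clear
  midpoint (7,12) outside
  → clear

BLOCKED by obstacle 1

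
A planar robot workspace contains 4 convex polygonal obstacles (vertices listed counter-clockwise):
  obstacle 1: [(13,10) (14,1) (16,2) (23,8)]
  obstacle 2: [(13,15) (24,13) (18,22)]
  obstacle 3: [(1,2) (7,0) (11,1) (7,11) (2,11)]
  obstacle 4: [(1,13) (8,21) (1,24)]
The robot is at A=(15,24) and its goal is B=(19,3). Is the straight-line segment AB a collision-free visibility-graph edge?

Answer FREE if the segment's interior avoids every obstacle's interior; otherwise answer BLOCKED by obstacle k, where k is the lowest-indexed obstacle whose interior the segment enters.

BLOCKED by obstacle 1

Obstacle 1 [(13,10) (14,1) (16,2) (23,8)]:
  edge (13,10)–(14,1): clear
  edge (14,1)–(16,2): clear
  edge (16,2)–(23,8): crosses AB
  edge (23,8)–(13,10): crosses AB
  → BLOCKED
Obstacle 2 [(13,15) (24,13) (18,22)]:
  edge (13,15)–(24,13): crosses AB
  edge (24,13)–(18,22): clear
  edge (18,22)–(13,15): crosses AB
  → BLOCKED
Obstacle 3 [(1,2) (7,0) (11,1) (7,11) (2,11)]:
  edge (1,2)–(7,0): clear
  edge (7,0)–(11,1): clear
  edge (11,1)–(7,11): clear
  edge (7,11)–(2,11): clear
  edge (2,11)–(1,2): clear
  midpoint (17,27/2) outside
  → clear
Obstacle 4 [(1,13) (8,21) (1,24)]:
  edge (1,13)–(8,21): clear
  edge (8,21)–(1,24): clear
  edge (1,24)–(1,13): clear
  midpoint (17,27/2) outside
  → clear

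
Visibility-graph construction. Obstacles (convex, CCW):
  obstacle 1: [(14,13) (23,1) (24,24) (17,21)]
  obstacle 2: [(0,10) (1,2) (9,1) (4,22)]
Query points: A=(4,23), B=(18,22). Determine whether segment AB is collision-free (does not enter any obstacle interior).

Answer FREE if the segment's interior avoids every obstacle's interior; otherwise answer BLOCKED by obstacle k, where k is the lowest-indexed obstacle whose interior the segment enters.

FREE

Obstacle 1 [(14,13) (23,1) (24,24) (17,21)]:
  edge (14,13)–(23,1): clear
  edge (23,1)–(24,24): clear
  edge (24,24)–(17,21): clear
  edge (17,21)–(14,13): clear
  midpoint (11,45/2) outside
  → clear
Obstacle 2 [(0,10) (1,2) (9,1) (4,22)]:
  edge (0,10)–(1,2): clear
  edge (1,2)–(9,1): clear
  edge (9,1)–(4,22): clear
  edge (4,22)–(0,10): clear
  midpoint (11,45/2) outside
  → clear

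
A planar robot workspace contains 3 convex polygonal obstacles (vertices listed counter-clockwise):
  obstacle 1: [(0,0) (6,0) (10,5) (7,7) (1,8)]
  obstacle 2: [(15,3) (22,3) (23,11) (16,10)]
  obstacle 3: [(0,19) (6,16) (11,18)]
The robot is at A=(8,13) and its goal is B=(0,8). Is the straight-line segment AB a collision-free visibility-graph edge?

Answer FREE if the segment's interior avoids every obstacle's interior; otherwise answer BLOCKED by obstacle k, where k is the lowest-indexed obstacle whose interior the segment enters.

FREE

Obstacle 1 [(0,0) (6,0) (10,5) (7,7) (1,8)]:
  edge (0,0)–(6,0): clear
  edge (6,0)–(10,5): clear
  edge (10,5)–(7,7): clear
  edge (7,7)–(1,8): clear
  edge (1,8)–(0,0): clear
  midpoint (4,21/2) outside
  → clear
Obstacle 2 [(15,3) (22,3) (23,11) (16,10)]:
  edge (15,3)–(22,3): clear
  edge (22,3)–(23,11): clear
  edge (23,11)–(16,10): clear
  edge (16,10)–(15,3): clear
  midpoint (4,21/2) outside
  → clear
Obstacle 3 [(0,19) (6,16) (11,18)]:
  edge (0,19)–(6,16): clear
  edge (6,16)–(11,18): clear
  edge (11,18)–(0,19): clear
  midpoint (4,21/2) outside
  → clear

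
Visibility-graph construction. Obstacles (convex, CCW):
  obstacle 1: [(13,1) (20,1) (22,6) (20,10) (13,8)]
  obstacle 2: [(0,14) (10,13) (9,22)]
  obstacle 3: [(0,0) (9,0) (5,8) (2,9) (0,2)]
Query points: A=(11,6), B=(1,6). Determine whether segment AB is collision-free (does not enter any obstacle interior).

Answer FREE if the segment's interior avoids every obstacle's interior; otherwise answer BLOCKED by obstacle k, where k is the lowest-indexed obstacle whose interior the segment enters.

Obstacle 1 [(13,1) (20,1) (22,6) (20,10) (13,8)]:
  edge (13,1)–(20,1): clear
  edge (20,1)–(22,6): clear
  edge (22,6)–(20,10): clear
  edge (20,10)–(13,8): clear
  edge (13,8)–(13,1): clear
  midpoint (6,6) outside
  → clear
Obstacle 2 [(0,14) (10,13) (9,22)]:
  edge (0,14)–(10,13): clear
  edge (10,13)–(9,22): clear
  edge (9,22)–(0,14): clear
  midpoint (6,6) outside
  → clear
Obstacle 3 [(0,0) (9,0) (5,8) (2,9) (0,2)]:
  edge (0,0)–(9,0): clear
  edge (9,0)–(5,8): crosses AB
  edge (5,8)–(2,9): clear
  edge (2,9)–(0,2): crosses AB
  edge (0,2)–(0,0): clear
  → BLOCKED

BLOCKED by obstacle 3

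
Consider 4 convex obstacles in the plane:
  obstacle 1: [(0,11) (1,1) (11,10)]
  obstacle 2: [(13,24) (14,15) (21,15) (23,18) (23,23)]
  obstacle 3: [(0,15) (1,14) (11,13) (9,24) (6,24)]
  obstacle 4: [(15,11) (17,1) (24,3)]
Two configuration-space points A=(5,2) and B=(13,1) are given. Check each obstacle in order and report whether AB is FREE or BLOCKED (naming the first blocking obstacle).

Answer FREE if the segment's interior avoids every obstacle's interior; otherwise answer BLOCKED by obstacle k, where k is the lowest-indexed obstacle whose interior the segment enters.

Obstacle 1 [(0,11) (1,1) (11,10)]:
  edge (0,11)–(1,1): clear
  edge (1,1)–(11,10): clear
  edge (11,10)–(0,11): clear
  midpoint (9,3/2) outside
  → clear
Obstacle 2 [(13,24) (14,15) (21,15) (23,18) (23,23)]:
  edge (13,24)–(14,15): clear
  edge (14,15)–(21,15): clear
  edge (21,15)–(23,18): clear
  edge (23,18)–(23,23): clear
  edge (23,23)–(13,24): clear
  midpoint (9,3/2) outside
  → clear
Obstacle 3 [(0,15) (1,14) (11,13) (9,24) (6,24)]:
  edge (0,15)–(1,14): clear
  edge (1,14)–(11,13): clear
  edge (11,13)–(9,24): clear
  edge (9,24)–(6,24): clear
  edge (6,24)–(0,15): clear
  midpoint (9,3/2) outside
  → clear
Obstacle 4 [(15,11) (17,1) (24,3)]:
  edge (15,11)–(17,1): clear
  edge (17,1)–(24,3): clear
  edge (24,3)–(15,11): clear
  midpoint (9,3/2) outside
  → clear

FREE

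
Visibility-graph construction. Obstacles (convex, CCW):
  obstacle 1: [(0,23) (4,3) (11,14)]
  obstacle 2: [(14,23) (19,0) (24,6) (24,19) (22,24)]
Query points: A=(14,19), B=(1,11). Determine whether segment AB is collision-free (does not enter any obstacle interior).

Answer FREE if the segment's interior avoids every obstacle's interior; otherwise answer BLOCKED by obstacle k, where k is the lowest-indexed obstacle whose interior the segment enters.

BLOCKED by obstacle 1

Obstacle 1 [(0,23) (4,3) (11,14)]:
  edge (0,23)–(4,3): crosses AB
  edge (4,3)–(11,14): clear
  edge (11,14)–(0,23): crosses AB
  → BLOCKED
Obstacle 2 [(14,23) (19,0) (24,6) (24,19) (22,24)]:
  edge (14,23)–(19,0): clear
  edge (19,0)–(24,6): clear
  edge (24,6)–(24,19): clear
  edge (24,19)–(22,24): clear
  edge (22,24)–(14,23): clear
  midpoint (15/2,15) outside
  → clear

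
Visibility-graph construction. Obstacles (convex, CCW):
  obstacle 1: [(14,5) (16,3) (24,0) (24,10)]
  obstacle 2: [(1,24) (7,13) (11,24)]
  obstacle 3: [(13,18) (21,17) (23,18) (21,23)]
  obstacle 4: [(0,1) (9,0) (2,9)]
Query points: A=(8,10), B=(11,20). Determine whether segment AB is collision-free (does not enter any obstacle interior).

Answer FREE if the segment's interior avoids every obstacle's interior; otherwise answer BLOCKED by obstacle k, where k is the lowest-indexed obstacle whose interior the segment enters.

Obstacle 1 [(14,5) (16,3) (24,0) (24,10)]:
  edge (14,5)–(16,3): clear
  edge (16,3)–(24,0): clear
  edge (24,0)–(24,10): clear
  edge (24,10)–(14,5): clear
  midpoint (19/2,15) outside
  → clear
Obstacle 2 [(1,24) (7,13) (11,24)]:
  edge (1,24)–(7,13): clear
  edge (7,13)–(11,24): clear
  edge (11,24)–(1,24): clear
  midpoint (19/2,15) outside
  → clear
Obstacle 3 [(13,18) (21,17) (23,18) (21,23)]:
  edge (13,18)–(21,17): clear
  edge (21,17)–(23,18): clear
  edge (23,18)–(21,23): clear
  edge (21,23)–(13,18): clear
  midpoint (19/2,15) outside
  → clear
Obstacle 4 [(0,1) (9,0) (2,9)]:
  edge (0,1)–(9,0): clear
  edge (9,0)–(2,9): clear
  edge (2,9)–(0,1): clear
  midpoint (19/2,15) outside
  → clear

FREE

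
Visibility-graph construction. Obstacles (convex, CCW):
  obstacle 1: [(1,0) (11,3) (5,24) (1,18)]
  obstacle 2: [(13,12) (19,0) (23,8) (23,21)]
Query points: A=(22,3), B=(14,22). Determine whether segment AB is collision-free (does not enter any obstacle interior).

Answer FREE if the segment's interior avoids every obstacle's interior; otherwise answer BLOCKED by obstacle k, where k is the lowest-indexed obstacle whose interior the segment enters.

BLOCKED by obstacle 2

Obstacle 1 [(1,0) (11,3) (5,24) (1,18)]:
  edge (1,0)–(11,3): clear
  edge (11,3)–(5,24): clear
  edge (5,24)–(1,18): clear
  edge (1,18)–(1,0): clear
  midpoint (18,25/2) outside
  → clear
Obstacle 2 [(13,12) (19,0) (23,8) (23,21)]:
  edge (13,12)–(19,0): clear
  edge (19,0)–(23,8): crosses AB
  edge (23,8)–(23,21): clear
  edge (23,21)–(13,12): crosses AB
  → BLOCKED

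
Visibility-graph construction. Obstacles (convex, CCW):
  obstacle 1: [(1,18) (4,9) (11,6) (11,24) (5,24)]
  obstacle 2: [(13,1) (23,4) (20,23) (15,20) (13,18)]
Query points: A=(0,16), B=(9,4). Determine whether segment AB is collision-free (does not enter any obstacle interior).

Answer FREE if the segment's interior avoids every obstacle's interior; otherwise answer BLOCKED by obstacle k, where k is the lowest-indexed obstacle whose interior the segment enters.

Obstacle 1 [(1,18) (4,9) (11,6) (11,24) (5,24)]:
  edge (1,18)–(4,9): crosses AB
  edge (4,9)–(11,6): crosses AB
  edge (11,6)–(11,24): clear
  edge (11,24)–(5,24): clear
  edge (5,24)–(1,18): clear
  → BLOCKED
Obstacle 2 [(13,1) (23,4) (20,23) (15,20) (13,18)]:
  edge (13,1)–(23,4): clear
  edge (23,4)–(20,23): clear
  edge (20,23)–(15,20): clear
  edge (15,20)–(13,18): clear
  edge (13,18)–(13,1): clear
  midpoint (9/2,10) outside
  → clear

BLOCKED by obstacle 1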